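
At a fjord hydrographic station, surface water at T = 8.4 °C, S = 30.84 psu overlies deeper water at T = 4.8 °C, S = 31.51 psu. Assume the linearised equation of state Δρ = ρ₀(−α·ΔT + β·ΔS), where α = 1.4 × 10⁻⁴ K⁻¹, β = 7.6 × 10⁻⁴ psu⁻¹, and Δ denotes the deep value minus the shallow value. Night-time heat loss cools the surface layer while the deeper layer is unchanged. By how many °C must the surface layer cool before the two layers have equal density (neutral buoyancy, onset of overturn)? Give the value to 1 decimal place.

Neutral buoyancy requires Δρ = 0, i.e. −α(T_deep − T_surf′) + β(S_deep − S_surf) = 0.
T_surf′ = T_deep − (β/α)·ΔS = 4.8 − (7.6 × 10⁻⁴/1.4 × 10⁻⁴)·(+0.67) = 1.163 °C.
Cooling required: 8.4 − (1.163) = 7.237 °C.

7.2 °C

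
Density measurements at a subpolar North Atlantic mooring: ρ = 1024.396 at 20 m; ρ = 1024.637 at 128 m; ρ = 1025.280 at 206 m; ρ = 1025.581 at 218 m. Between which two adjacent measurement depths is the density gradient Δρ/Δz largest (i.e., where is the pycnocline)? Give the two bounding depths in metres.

206–218 m

Compute the density gradient over each adjacent pair:
  20–128 m: Δρ/Δz = 0.241/108 = 2.2 × 10⁻³ kg m⁻⁴
  128–206 m: Δρ/Δz = 0.643/78 = 8.2 × 10⁻³ kg m⁻⁴
  206–218 m: Δρ/Δz = 0.301/12 = 0.025 kg m⁻⁴
The largest gradient is in the 206–218 m interval — the pycnocline.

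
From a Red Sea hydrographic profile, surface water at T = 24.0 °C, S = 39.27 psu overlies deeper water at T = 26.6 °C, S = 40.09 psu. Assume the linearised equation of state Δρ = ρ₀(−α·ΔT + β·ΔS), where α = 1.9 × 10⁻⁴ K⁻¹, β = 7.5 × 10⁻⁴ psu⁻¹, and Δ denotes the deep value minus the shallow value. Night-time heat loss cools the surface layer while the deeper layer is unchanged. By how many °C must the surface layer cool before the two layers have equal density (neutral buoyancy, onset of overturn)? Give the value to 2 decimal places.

Neutral buoyancy requires Δρ = 0, i.e. −α(T_deep − T_surf′) + β(S_deep − S_surf) = 0.
T_surf′ = T_deep − (β/α)·ΔS = 26.6 − (7.5 × 10⁻⁴/1.9 × 10⁻⁴)·(+0.82) = 23.3632 °C.
Cooling required: 24.0 − (23.3632) = 0.6368 °C.

0.64 °C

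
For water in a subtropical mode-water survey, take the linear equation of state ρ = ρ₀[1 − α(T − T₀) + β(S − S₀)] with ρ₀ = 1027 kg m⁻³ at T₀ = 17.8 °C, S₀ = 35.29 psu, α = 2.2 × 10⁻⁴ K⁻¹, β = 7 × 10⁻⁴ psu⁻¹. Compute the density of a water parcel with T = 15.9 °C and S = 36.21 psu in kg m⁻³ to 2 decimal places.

1028.09 kg m⁻³

T − T₀ = -1.9 K, S − S₀ = +0.92 psu.
Bracket = 1 − α·(-1.9) + β·(+0.92) = 1 + (1.062 × 10⁻³) = 1.0010620.
ρ = 1027 × 1.0010620 = 1028.09 kg m⁻³.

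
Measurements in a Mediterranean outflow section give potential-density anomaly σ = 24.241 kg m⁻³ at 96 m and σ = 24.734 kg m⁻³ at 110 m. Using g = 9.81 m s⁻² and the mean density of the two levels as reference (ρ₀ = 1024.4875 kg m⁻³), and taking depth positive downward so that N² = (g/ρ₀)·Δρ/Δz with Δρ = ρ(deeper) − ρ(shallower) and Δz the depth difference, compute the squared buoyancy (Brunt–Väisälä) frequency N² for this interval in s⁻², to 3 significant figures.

3.37 × 10⁻⁴ s⁻²

Δρ = 1024.734 − 1024.241 = 0.493 kg m⁻³ over Δz = 110 − 96 = 14 m.
N² = (9.81/1024.4875) × (0.493/14) = 3.3720 × 10⁻⁴ s⁻² ≈ 3.37 × 10⁻⁴ s⁻².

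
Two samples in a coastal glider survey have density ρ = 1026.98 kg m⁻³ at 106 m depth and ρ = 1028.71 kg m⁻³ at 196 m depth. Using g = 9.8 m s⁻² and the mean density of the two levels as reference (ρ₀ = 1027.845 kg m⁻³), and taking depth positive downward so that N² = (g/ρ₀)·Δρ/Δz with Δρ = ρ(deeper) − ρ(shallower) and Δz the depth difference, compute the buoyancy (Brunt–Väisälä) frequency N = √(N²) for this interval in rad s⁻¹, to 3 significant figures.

Δρ = 1028.71 − 1026.98 = 1.73 kg m⁻³ over Δz = 196 − 106 = 90 m.
N² = (9.8/1027.845) × (1.73/90) = 1.8327 × 10⁻⁴ s⁻².
N = √(1.8327 × 10⁻⁴) = 0.013538 rad s⁻¹ ≈ 0.0135 rad s⁻¹.
N² > 0, so the interval is statically stable.

0.0135 rad s⁻¹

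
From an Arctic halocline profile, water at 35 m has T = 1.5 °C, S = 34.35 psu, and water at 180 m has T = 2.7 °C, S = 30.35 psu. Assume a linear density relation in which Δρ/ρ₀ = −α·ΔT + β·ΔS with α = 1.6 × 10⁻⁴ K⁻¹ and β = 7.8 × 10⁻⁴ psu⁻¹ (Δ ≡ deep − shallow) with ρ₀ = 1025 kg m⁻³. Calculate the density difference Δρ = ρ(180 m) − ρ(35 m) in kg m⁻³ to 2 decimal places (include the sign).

ΔT = +1.2 K, ΔS = -4.00 psu (deep − shallow).
Δρ/ρ₀ = −(1.6 × 10⁻⁴)(+1.2) + (7.8 × 10⁻⁴)(-4.00) = -3.312 × 10⁻³.
Δρ = 1025 × (-3.312 × 10⁻³) = -3.39 kg m⁻³.
Negative Δρ: lighter below, statically unstable.

-3.39 kg m⁻³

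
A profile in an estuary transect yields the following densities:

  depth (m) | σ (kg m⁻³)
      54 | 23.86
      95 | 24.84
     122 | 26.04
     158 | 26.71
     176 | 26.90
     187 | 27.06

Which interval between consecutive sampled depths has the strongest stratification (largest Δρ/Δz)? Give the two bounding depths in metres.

Compute the density gradient over each adjacent pair:
  54–95 m: Δρ/Δz = 0.98/41 = 0.024 kg m⁻⁴
  95–122 m: Δρ/Δz = 1.20/27 = 0.044 kg m⁻⁴
  122–158 m: Δρ/Δz = 0.67/36 = 0.019 kg m⁻⁴
  158–176 m: Δρ/Δz = 0.19/18 = 0.011 kg m⁻⁴
  176–187 m: Δρ/Δz = 0.16/11 = 0.015 kg m⁻⁴
The largest gradient is in the 95–122 m interval — the pycnocline.

95–122 m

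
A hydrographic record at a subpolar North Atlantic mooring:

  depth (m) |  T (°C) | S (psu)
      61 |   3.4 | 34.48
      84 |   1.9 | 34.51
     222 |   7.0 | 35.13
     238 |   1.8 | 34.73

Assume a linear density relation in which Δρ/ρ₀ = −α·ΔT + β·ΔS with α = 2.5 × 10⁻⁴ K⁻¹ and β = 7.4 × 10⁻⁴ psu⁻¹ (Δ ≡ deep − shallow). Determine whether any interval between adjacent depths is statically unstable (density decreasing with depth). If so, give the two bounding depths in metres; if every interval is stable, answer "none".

Evaluate Δρ/ρ₀ = −αΔT + βΔS across each adjacent pair:
  61–84 m: −αΔT+βΔS = −(2.5 × 10⁻⁴)(-1.5)+(7.4 × 10⁻⁴)(+0.03) = 4.0 × 10⁻⁴ → stable
  84–222 m: −αΔT+βΔS = −(2.5 × 10⁻⁴)(+5.1)+(7.4 × 10⁻⁴)(+0.62) = -8.2 × 10⁻⁴ → UNSTABLE
  222–238 m: −αΔT+βΔS = −(2.5 × 10⁻⁴)(-5.2)+(7.4 × 10⁻⁴)(-0.40) = 1.0 × 10⁻³ → stable
The 84–222 m interval has Δρ < 0: lighter water underlies denser water.

84–222 m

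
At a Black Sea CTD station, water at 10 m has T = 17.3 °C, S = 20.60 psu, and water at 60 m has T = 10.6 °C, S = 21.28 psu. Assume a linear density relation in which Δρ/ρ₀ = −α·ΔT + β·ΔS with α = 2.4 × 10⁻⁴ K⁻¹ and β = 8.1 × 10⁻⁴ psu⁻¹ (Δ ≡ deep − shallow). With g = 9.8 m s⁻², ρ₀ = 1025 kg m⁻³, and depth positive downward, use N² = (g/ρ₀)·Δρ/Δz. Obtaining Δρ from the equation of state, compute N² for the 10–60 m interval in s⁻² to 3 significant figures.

4.23 × 10⁻⁴ s⁻²

ΔT = -6.7 K, ΔS = +0.68 psu (deep − shallow).
Δρ/ρ₀ = −αΔT + βΔS = 1.608 × 10⁻³ + 5.508 × 10⁻⁴ = 2.1588 × 10⁻³, so Δρ ≈ 2.213 kg m⁻³.
N² = (g/ρ₀)·Δρ/Δz = g·(Δρ/ρ₀)/Δz = 9.8 × 2.1588 × 10⁻³ / 50 = 4.2312 × 10⁻⁴ s⁻² ≈ 4.23 × 10⁻⁴ s⁻².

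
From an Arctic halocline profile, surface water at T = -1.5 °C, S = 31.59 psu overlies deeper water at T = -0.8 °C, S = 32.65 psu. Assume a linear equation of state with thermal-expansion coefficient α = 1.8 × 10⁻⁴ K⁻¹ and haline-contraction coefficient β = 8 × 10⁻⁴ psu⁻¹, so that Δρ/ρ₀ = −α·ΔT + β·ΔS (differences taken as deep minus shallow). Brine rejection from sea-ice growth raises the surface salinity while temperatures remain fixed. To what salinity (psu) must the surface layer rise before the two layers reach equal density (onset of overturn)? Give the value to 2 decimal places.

Neutral buoyancy requires −α(T_deep − T_surf) + β(S_deep − S_surf′) = 0.
S_surf′ = S_deep − (α/β)·ΔT = 32.65 − (1.8 × 10⁻⁴/8 × 10⁻⁴)·(+0.7) = 32.4925 psu.
Increase required: 32.4925 − 31.59 = 0.9025 psu.

32.49 psu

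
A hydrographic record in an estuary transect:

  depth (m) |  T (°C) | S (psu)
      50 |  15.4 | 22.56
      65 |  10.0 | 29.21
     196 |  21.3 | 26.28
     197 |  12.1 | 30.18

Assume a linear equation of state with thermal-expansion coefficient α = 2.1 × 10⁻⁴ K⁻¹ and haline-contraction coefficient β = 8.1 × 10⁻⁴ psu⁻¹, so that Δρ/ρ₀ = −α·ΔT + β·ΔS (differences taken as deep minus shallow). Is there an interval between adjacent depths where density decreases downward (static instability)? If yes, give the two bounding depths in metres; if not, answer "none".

65–196 m

Evaluate Δρ/ρ₀ = −αΔT + βΔS across each adjacent pair:
  50–65 m: −αΔT+βΔS = −(2.1 × 10⁻⁴)(-5.4)+(8.1 × 10⁻⁴)(+6.65) = 6.5 × 10⁻³ → stable
  65–196 m: −αΔT+βΔS = −(2.1 × 10⁻⁴)(+11.3)+(8.1 × 10⁻⁴)(-2.93) = -4.7 × 10⁻³ → UNSTABLE
  196–197 m: −αΔT+βΔS = −(2.1 × 10⁻⁴)(-9.2)+(8.1 × 10⁻⁴)(+3.90) = 5.1 × 10⁻³ → stable
The 65–196 m interval has Δρ < 0: lighter water underlies denser water.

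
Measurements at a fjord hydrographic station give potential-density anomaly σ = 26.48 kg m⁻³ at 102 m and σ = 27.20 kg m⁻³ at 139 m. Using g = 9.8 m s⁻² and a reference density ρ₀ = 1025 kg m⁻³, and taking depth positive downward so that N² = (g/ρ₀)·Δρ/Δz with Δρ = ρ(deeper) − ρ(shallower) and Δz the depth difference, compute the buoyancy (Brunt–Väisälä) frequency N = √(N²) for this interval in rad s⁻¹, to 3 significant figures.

Δρ = 1027.20 − 1026.48 = 0.72 kg m⁻³ over Δz = 139 − 102 = 37 m.
N² = (9.8/1025) × (0.72/37) = 1.8605 × 10⁻⁴ s⁻².
N = √(1.8605 × 10⁻⁴) = 0.013640 rad s⁻¹ ≈ 0.0136 rad s⁻¹.
Since Δρ > 0 the layer is stably stratified.

0.0136 rad s⁻¹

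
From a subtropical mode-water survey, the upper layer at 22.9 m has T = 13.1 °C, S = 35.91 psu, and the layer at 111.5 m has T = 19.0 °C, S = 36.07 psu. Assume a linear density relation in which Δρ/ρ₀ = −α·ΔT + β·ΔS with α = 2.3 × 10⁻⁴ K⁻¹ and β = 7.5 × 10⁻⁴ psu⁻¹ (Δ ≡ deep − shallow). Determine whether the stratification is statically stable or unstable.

unstable

ΔT = 19.0 − 13.1 = +5.9 K and ΔS = 36.07 − 35.91 = +0.16 psu (deep − shallow).
−αΔT = -1.357 × 10⁻³; βΔS = 1.20 × 10⁻⁴; sum Δρ/ρ₀ = -1.237 × 10⁻³.
Δρ/ρ₀ < 0, so Δρ < 0: deeper water is lighter → statically unstable; the column would overturn.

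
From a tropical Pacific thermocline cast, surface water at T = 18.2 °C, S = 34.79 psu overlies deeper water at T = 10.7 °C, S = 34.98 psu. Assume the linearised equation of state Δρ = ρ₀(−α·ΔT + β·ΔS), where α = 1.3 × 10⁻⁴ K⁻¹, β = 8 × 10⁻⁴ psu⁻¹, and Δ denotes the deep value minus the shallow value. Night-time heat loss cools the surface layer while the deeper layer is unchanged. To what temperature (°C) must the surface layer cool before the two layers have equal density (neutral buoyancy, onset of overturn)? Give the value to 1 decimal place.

Neutral buoyancy requires Δρ = 0, i.e. −α(T_deep − T_surf′) + β(S_deep − S_surf) = 0.
T_surf′ = T_deep − (β/α)·ΔS = 10.7 − (8 × 10⁻⁴/1.3 × 10⁻⁴)·(+0.19) = 9.531 °C.
Cooling required: 18.2 − (9.531) = 8.669 °C.

9.5 °C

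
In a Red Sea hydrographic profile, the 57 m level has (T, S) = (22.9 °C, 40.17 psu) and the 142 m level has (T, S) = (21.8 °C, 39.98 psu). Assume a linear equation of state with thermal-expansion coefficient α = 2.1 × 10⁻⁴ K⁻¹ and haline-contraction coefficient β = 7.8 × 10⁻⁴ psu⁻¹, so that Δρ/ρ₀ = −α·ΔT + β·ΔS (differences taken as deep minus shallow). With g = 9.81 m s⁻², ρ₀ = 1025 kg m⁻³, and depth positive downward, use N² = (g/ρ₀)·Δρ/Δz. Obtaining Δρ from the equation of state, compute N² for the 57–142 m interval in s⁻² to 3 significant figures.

ΔT = -1.1 K, ΔS = -0.19 psu (deep − shallow).
Δρ/ρ₀ = −αΔT + βΔS = 2.31 × 10⁻⁴ − 1.482 × 10⁻⁴ = 8.28 × 10⁻⁵, so Δρ ≈ 0.08487 kg m⁻³.
N² = (g/ρ₀)·Δρ/Δz = g·(Δρ/ρ₀)/Δz = 9.81 × 8.28 × 10⁻⁵ / 85 = 9.5561 × 10⁻⁶ s⁻² ≈ 9.56 × 10⁻⁶ s⁻².

9.56 × 10⁻⁶ s⁻²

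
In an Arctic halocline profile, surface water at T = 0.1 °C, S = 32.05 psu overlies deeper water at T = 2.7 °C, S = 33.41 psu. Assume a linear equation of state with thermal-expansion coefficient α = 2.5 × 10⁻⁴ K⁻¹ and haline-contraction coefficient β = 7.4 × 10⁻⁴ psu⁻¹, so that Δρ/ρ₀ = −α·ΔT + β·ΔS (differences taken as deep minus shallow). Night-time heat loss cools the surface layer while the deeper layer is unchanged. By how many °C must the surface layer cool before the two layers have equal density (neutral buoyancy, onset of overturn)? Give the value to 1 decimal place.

Neutral buoyancy requires Δρ = 0, i.e. −α(T_deep − T_surf′) + β(S_deep − S_surf) = 0.
T_surf′ = T_deep − (β/α)·ΔS = 2.7 − (7.4 × 10⁻⁴/2.5 × 10⁻⁴)·(+1.36) = -1.326 °C.
Cooling required: 0.1 − (-1.326) = 1.426 °C.

1.4 °C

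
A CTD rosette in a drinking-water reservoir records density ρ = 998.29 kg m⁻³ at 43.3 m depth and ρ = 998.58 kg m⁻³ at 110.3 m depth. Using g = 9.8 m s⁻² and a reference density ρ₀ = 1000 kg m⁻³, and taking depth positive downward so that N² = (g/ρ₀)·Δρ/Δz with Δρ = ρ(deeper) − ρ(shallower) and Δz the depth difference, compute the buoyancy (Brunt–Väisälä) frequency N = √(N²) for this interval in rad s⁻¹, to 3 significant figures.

Δρ = 998.58 − 998.29 = 0.29 kg m⁻³ over Δz = 110.3 − 43.3 = 67 m.
N² = (9.8/1000) × (0.29/67) = 4.2418 × 10⁻⁵ s⁻².
N = √(4.2418 × 10⁻⁵) = 6.5129 × 10⁻³ rad s⁻¹ ≈ 6.51 × 10⁻³ rad s⁻¹.

6.51 × 10⁻³ rad s⁻¹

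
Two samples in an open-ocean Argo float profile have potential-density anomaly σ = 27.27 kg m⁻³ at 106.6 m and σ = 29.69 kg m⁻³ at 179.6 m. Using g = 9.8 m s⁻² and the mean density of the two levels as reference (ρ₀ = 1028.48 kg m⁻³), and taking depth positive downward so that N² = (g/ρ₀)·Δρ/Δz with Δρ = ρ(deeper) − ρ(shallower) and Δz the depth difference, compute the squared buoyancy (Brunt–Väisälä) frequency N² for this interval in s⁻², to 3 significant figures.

3.16 × 10⁻⁴ s⁻²

Δρ = 1029.69 − 1027.27 = 2.42 kg m⁻³ over Δz = 179.6 − 106.6 = 73 m.
N² = (9.8/1028.48) × (2.42/73) = 3.1588 × 10⁻⁴ s⁻² ≈ 3.16 × 10⁻⁴ s⁻².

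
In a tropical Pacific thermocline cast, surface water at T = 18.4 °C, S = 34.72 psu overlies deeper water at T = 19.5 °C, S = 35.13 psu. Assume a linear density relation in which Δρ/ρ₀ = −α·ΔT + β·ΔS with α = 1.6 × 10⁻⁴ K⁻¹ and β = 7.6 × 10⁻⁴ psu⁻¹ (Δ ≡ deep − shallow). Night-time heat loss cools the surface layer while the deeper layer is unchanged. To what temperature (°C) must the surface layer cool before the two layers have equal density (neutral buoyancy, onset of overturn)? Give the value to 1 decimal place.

Neutral buoyancy requires Δρ = 0, i.e. −α(T_deep − T_surf′) + β(S_deep − S_surf) = 0.
T_surf′ = T_deep − (β/α)·ΔS = 19.5 − (7.6 × 10⁻⁴/1.6 × 10⁻⁴)·(+0.41) = 17.553 °C.
Cooling required: 18.4 − (17.553) = 0.847 °C.

17.6 °C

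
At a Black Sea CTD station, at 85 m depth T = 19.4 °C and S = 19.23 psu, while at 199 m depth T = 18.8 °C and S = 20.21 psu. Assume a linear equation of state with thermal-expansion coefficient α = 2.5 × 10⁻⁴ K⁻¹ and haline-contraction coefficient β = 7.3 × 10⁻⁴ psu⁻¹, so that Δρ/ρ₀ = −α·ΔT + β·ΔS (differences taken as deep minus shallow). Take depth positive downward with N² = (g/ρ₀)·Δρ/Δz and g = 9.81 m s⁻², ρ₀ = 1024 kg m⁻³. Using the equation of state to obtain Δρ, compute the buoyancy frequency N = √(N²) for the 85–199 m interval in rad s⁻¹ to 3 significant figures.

8.63 × 10⁻³ rad s⁻¹

ΔT = -0.6 K, ΔS = +0.98 psu (deep − shallow).
Δρ/ρ₀ = −αΔT + βΔS = 1.50 × 10⁻⁴ + 7.154 × 10⁻⁴ = 8.654 × 10⁻⁴, so Δρ ≈ 0.8862 kg m⁻³.
N² = (g/ρ₀)·Δρ/Δz = g·(Δρ/ρ₀)/Δz = 9.81 × 8.654 × 10⁻⁴ / 114 = 7.4470 × 10⁻⁵ s⁻².
N = √(7.4470 × 10⁻⁵) = 8.6296 × 10⁻³ rad s⁻¹ ≈ 8.63 × 10⁻³ rad s⁻¹.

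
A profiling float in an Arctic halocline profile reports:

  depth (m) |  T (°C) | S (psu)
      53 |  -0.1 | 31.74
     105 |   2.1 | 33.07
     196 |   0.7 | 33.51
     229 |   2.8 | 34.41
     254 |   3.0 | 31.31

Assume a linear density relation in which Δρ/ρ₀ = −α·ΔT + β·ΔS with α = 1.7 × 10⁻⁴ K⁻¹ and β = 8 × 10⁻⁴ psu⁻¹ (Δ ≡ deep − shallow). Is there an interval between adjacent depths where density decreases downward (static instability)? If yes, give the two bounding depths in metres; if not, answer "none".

229–254 m

Evaluate Δρ/ρ₀ = −αΔT + βΔS across each adjacent pair:
  53–105 m: −αΔT+βΔS = −(1.7 × 10⁻⁴)(+2.2)+(8 × 10⁻⁴)(+1.33) = 6.9 × 10⁻⁴ → stable
  105–196 m: −αΔT+βΔS = −(1.7 × 10⁻⁴)(-1.4)+(8 × 10⁻⁴)(+0.44) = 5.9 × 10⁻⁴ → stable
  196–229 m: −αΔT+βΔS = −(1.7 × 10⁻⁴)(+2.1)+(8 × 10⁻⁴)(+0.90) = 3.6 × 10⁻⁴ → stable
  229–254 m: −αΔT+βΔS = −(1.7 × 10⁻⁴)(+0.2)+(8 × 10⁻⁴)(-3.10) = -2.5 × 10⁻³ → UNSTABLE
The 229–254 m interval has Δρ < 0: lighter water underlies denser water.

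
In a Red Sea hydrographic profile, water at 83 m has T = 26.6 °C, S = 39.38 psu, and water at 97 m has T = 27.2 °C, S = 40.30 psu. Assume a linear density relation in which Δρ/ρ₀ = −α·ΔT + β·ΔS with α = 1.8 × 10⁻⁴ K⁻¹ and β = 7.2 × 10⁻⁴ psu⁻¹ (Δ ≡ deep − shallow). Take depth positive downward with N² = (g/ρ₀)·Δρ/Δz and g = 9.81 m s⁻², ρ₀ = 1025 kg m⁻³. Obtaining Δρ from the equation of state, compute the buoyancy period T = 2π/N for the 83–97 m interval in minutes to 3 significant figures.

5.31 min

ΔT = +0.6 K, ΔS = +0.92 psu (deep − shallow).
Δρ/ρ₀ = −αΔT + βΔS = -1.08 × 10⁻⁴ + 6.624 × 10⁻⁴ = 5.544 × 10⁻⁴, so Δρ ≈ 0.5683 kg m⁻³.
N² = (g/ρ₀)·Δρ/Δz = g·(Δρ/ρ₀)/Δz = 9.81 × 5.544 × 10⁻⁴ / 14 = 3.8848 × 10⁻⁴ s⁻².
N = √(3.8848 × 10⁻⁴) = 0.019710 rad s⁻¹ → T = 2π/N = 318.78 s = 5.3130 min ≈ 5.31 min.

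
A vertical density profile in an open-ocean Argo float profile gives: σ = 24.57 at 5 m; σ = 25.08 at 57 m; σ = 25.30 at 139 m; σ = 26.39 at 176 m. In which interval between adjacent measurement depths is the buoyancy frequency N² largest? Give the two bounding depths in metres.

139–176 m

Compute the density gradient over each adjacent pair:
  5–57 m: Δρ/Δz = 0.51/52 = 9.8 × 10⁻³ kg m⁻⁴
  57–139 m: Δρ/Δz = 0.22/82 = 2.7 × 10⁻³ kg m⁻⁴
  139–176 m: Δρ/Δz = 1.09/37 = 0.029 kg m⁻⁴
The largest gradient is in the 139–176 m interval — the pycnocline.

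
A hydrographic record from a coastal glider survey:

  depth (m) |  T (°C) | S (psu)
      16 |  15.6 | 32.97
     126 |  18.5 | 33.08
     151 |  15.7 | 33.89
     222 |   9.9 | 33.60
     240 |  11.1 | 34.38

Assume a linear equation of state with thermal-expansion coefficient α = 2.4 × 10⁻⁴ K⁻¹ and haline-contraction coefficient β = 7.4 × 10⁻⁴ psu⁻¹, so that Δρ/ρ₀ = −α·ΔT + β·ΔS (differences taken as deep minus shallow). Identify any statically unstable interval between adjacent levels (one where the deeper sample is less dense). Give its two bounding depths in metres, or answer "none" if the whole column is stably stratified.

Evaluate Δρ/ρ₀ = −αΔT + βΔS across each adjacent pair:
  16–126 m: −αΔT+βΔS = −(2.4 × 10⁻⁴)(+2.9)+(7.4 × 10⁻⁴)(+0.11) = -6.1 × 10⁻⁴ → UNSTABLE
  126–151 m: −αΔT+βΔS = −(2.4 × 10⁻⁴)(-2.8)+(7.4 × 10⁻⁴)(+0.81) = 1.3 × 10⁻³ → stable
  151–222 m: −αΔT+βΔS = −(2.4 × 10⁻⁴)(-5.8)+(7.4 × 10⁻⁴)(-0.29) = 1.2 × 10⁻³ → stable
  222–240 m: −αΔT+βΔS = −(2.4 × 10⁻⁴)(+1.2)+(7.4 × 10⁻⁴)(+0.78) = 2.9 × 10⁻⁴ → stable
The 16–126 m interval has Δρ < 0: lighter water underlies denser water.

16–126 m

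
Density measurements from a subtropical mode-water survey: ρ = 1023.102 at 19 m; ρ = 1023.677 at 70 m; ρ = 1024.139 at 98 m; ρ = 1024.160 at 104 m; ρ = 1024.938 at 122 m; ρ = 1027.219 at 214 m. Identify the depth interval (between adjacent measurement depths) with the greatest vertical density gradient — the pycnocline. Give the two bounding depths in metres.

Compute the density gradient over each adjacent pair:
  19–70 m: Δρ/Δz = 0.575/51 = 0.011 kg m⁻⁴
  70–98 m: Δρ/Δz = 0.462/28 = 0.017 kg m⁻⁴
  98–104 m: Δρ/Δz = 0.021/6 = 3.5 × 10⁻³ kg m⁻⁴
  104–122 m: Δρ/Δz = 0.778/18 = 0.043 kg m⁻⁴
  122–214 m: Δρ/Δz = 2.281/92 = 0.025 kg m⁻⁴
The largest gradient is in the 104–122 m interval — the pycnocline.

104–122 m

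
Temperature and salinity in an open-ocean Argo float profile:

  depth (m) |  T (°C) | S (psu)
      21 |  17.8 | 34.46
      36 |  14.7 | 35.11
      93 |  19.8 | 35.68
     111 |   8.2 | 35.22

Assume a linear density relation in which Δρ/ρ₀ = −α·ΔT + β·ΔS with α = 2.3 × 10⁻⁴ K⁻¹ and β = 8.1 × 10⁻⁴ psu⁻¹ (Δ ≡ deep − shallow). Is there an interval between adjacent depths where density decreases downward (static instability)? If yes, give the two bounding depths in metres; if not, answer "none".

Evaluate Δρ/ρ₀ = −αΔT + βΔS across each adjacent pair:
  21–36 m: −αΔT+βΔS = −(2.3 × 10⁻⁴)(-3.1)+(8.1 × 10⁻⁴)(+0.65) = 1.2 × 10⁻³ → stable
  36–93 m: −αΔT+βΔS = −(2.3 × 10⁻⁴)(+5.1)+(8.1 × 10⁻⁴)(+0.57) = -7.1 × 10⁻⁴ → UNSTABLE
  93–111 m: −αΔT+βΔS = −(2.3 × 10⁻⁴)(-11.6)+(8.1 × 10⁻⁴)(-0.46) = 2.3 × 10⁻³ → stable
The 36–93 m interval has Δρ < 0: lighter water underlies denser water.

36–93 m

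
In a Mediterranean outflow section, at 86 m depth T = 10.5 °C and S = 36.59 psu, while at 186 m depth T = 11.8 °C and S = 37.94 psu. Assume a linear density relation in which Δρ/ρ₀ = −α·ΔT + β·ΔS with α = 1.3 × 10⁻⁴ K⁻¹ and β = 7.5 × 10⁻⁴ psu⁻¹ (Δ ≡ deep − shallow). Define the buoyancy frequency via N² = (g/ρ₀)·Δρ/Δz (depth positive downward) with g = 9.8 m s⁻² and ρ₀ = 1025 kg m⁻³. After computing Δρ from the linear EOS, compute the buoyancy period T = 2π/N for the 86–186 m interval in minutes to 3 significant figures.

11.5 min

ΔT = +1.3 K, ΔS = +1.35 psu (deep − shallow).
Δρ/ρ₀ = −αΔT + βΔS = -1.69 × 10⁻⁴ + 1.0125 × 10⁻³ = 8.435 × 10⁻⁴, so Δρ ≈ 0.8646 kg m⁻³.
N² = (g/ρ₀)·Δρ/Δz = g·(Δρ/ρ₀)/Δz = 9.8 × 8.435 × 10⁻⁴ / 100 = 8.2663 × 10⁻⁵ s⁻².
N = √(8.2663 × 10⁻⁵) = 9.0919 × 10⁻³ rad s⁻¹ → T = 2π/N = 691.08 s = 11.518 min ≈ 11.5 min.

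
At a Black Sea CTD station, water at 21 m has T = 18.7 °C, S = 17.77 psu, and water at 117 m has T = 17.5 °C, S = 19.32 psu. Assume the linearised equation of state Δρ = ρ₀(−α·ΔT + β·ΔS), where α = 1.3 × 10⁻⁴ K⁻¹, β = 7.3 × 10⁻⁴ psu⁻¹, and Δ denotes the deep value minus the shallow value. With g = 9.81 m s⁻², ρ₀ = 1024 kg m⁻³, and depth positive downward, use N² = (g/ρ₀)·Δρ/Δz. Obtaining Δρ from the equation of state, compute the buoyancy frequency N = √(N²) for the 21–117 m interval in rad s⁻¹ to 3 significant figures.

ΔT = -1.2 K, ΔS = +1.55 psu (deep − shallow).
Δρ/ρ₀ = −αΔT + βΔS = 1.56 × 10⁻⁴ + 1.1315 × 10⁻³ = 1.2875 × 10⁻³, so Δρ ≈ 1.318 kg m⁻³.
N² = (g/ρ₀)·Δρ/Δz = g·(Δρ/ρ₀)/Δz = 9.81 × 1.2875 × 10⁻³ / 96 = 1.3157 × 10⁻⁴ s⁻².
N = √(1.3157 × 10⁻⁴) = 0.011470 rad s⁻¹ ≈ 0.0115 rad s⁻¹.

0.0115 rad s⁻¹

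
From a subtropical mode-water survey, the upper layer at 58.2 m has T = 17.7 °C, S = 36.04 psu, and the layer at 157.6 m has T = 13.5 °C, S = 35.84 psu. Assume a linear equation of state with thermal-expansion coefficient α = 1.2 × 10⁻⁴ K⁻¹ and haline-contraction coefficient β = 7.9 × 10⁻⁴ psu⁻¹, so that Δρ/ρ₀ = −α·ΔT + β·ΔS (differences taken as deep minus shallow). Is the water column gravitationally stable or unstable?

ΔT = 13.5 − 17.7 = -4.2 K and ΔS = 35.84 − 36.04 = -0.20 psu (deep − shallow).
−αΔT = 5.04 × 10⁻⁴; βΔS = -1.58 × 10⁻⁴; sum Δρ/ρ₀ = 3.46 × 10⁻⁴.
Δρ/ρ₀ > 0, so Δρ > 0: deeper water is denser → statically stable.

stable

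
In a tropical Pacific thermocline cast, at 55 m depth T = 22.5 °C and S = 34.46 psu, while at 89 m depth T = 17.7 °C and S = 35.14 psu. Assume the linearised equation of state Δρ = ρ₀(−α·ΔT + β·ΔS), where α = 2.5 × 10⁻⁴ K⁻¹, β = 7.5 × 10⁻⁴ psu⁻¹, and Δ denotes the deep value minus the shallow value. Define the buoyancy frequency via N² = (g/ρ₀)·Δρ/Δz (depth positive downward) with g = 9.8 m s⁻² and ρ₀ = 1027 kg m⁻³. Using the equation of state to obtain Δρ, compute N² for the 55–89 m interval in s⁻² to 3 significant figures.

4.93 × 10⁻⁴ s⁻²

ΔT = -4.8 K, ΔS = +0.68 psu (deep − shallow).
Δρ/ρ₀ = −αΔT + βΔS = 1.20 × 10⁻³ + 5.10 × 10⁻⁴ = 1.71 × 10⁻³, so Δρ ≈ 1.756 kg m⁻³.
N² = (g/ρ₀)·Δρ/Δz = g·(Δρ/ρ₀)/Δz = 9.8 × 1.71 × 10⁻³ / 34 = 4.9288 × 10⁻⁴ s⁻² ≈ 4.93 × 10⁻⁴ s⁻².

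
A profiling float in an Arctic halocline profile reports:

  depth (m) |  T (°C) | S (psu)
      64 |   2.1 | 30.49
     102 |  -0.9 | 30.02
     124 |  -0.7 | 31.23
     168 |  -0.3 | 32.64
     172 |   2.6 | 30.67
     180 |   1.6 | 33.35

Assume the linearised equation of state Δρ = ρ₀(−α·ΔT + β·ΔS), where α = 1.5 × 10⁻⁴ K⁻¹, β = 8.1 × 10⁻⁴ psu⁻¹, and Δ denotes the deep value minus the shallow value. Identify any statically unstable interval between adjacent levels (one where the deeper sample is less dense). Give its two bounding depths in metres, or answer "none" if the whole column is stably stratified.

168–172 m

Evaluate Δρ/ρ₀ = −αΔT + βΔS across each adjacent pair:
  64–102 m: −αΔT+βΔS = −(1.5 × 10⁻⁴)(-3.0)+(8.1 × 10⁻⁴)(-0.47) = 6.9 × 10⁻⁵ → stable
  102–124 m: −αΔT+βΔS = −(1.5 × 10⁻⁴)(+0.2)+(8.1 × 10⁻⁴)(+1.21) = 9.5 × 10⁻⁴ → stable
  124–168 m: −αΔT+βΔS = −(1.5 × 10⁻⁴)(+0.4)+(8.1 × 10⁻⁴)(+1.41) = 1.1 × 10⁻³ → stable
  168–172 m: −αΔT+βΔS = −(1.5 × 10⁻⁴)(+2.9)+(8.1 × 10⁻⁴)(-1.97) = -2.0 × 10⁻³ → UNSTABLE
  172–180 m: −αΔT+βΔS = −(1.5 × 10⁻⁴)(-1.0)+(8.1 × 10⁻⁴)(+2.68) = 2.3 × 10⁻³ → stable
The 168–172 m interval has Δρ < 0: lighter water underlies denser water.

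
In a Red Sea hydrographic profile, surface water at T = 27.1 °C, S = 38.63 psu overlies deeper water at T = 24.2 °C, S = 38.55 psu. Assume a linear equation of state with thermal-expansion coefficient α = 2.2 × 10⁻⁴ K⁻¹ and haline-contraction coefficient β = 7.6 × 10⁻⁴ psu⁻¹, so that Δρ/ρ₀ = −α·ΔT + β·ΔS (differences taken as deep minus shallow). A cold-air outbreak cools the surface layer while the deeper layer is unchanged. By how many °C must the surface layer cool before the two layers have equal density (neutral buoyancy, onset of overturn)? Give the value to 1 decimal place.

Neutral buoyancy requires Δρ = 0, i.e. −α(T_deep − T_surf′) + β(S_deep − S_surf) = 0.
T_surf′ = T_deep − (β/α)·ΔS = 24.2 − (7.6 × 10⁻⁴/2.2 × 10⁻⁴)·(-0.08) = 24.476 °C.
Cooling required: 27.1 − (24.476) = 2.624 °C.

2.6 °C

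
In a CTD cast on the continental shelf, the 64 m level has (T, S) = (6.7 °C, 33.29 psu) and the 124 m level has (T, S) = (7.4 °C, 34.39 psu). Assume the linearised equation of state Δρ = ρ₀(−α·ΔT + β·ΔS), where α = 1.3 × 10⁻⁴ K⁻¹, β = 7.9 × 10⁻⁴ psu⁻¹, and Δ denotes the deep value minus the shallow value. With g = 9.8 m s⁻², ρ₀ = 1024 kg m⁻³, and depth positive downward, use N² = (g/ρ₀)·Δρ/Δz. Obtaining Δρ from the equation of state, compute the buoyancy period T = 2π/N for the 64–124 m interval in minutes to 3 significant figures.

ΔT = +0.7 K, ΔS = +1.10 psu (deep − shallow).
Δρ/ρ₀ = −αΔT + βΔS = -9.10 × 10⁻⁵ + 8.69 × 10⁻⁴ = 7.78 × 10⁻⁴, so Δρ ≈ 0.7967 kg m⁻³.
N² = (g/ρ₀)·Δρ/Δz = g·(Δρ/ρ₀)/Δz = 9.8 × 7.78 × 10⁻⁴ / 60 = 1.2707 × 10⁻⁴ s⁻².
N = √(1.2707 × 10⁻⁴) = 0.011273 rad s⁻¹ → T = 2π/N = 557.37 s = 9.2895 min ≈ 9.29 min.

9.29 min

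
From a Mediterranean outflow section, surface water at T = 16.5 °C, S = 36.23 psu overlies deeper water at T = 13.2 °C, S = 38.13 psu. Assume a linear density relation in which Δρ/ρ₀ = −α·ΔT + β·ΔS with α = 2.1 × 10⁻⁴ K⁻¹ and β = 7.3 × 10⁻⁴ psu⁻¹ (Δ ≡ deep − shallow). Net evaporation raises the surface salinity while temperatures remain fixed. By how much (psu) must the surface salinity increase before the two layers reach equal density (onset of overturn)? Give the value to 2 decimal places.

2.85 psu

Neutral buoyancy requires −α(T_deep − T_surf) + β(S_deep − S_surf′) = 0.
S_surf′ = S_deep − (α/β)·ΔT = 38.13 − (2.1 × 10⁻⁴/7.3 × 10⁻⁴)·(-3.3) = 39.0793 psu.
Increase required: 39.0793 − 36.23 = 2.8493 psu.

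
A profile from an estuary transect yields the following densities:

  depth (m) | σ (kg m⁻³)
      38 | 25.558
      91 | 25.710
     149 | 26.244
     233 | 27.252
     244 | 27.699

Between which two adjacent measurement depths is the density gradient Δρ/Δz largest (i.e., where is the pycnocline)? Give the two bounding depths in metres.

Compute the density gradient over each adjacent pair:
  38–91 m: Δρ/Δz = 0.152/53 = 2.9 × 10⁻³ kg m⁻⁴
  91–149 m: Δρ/Δz = 0.534/58 = 9.2 × 10⁻³ kg m⁻⁴
  149–233 m: Δρ/Δz = 1.008/84 = 0.012 kg m⁻⁴
  233–244 m: Δρ/Δz = 0.447/11 = 0.041 kg m⁻⁴
The largest gradient is in the 233–244 m interval — the pycnocline.

233–244 m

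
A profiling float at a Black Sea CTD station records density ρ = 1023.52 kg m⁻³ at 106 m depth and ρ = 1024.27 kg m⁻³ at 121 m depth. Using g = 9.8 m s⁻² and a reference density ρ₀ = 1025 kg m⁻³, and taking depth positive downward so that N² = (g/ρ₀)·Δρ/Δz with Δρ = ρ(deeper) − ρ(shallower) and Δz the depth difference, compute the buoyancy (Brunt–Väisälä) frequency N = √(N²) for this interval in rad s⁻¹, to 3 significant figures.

0.0219 rad s⁻¹

Δρ = 1024.27 − 1023.52 = 0.75 kg m⁻³ over Δz = 121 − 106 = 15 m.
N² = (9.8/1025) × (0.75/15) = 4.7805 × 10⁻⁴ s⁻².
N = √(4.7805 × 10⁻⁴) = 0.021864 rad s⁻¹ ≈ 0.0219 rad s⁻¹.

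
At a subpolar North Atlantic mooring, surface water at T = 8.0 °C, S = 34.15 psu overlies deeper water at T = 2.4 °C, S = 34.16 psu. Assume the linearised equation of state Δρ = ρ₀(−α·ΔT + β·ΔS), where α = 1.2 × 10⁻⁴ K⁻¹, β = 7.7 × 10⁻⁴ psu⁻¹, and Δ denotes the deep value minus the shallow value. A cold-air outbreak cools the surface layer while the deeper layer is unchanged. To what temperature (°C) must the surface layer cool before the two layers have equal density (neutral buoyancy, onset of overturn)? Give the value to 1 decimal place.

Neutral buoyancy requires Δρ = 0, i.e. −α(T_deep − T_surf′) + β(S_deep − S_surf) = 0.
T_surf′ = T_deep − (β/α)·ΔS = 2.4 − (7.7 × 10⁻⁴/1.2 × 10⁻⁴)·(+0.01) = 2.336 °C.
Cooling required: 8.0 − (2.336) = 5.664 °C.

2.3 °C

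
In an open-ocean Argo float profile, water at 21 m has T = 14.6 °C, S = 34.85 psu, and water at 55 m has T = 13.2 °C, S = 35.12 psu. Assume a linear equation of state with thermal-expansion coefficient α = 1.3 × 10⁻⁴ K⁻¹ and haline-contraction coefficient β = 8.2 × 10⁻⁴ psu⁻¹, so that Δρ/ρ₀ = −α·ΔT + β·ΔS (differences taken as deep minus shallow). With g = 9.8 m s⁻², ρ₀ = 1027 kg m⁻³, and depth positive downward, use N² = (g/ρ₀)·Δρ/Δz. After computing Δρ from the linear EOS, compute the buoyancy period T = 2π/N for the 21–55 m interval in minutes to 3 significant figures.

ΔT = -1.4 K, ΔS = +0.27 psu (deep − shallow).
Δρ/ρ₀ = −αΔT + βΔS = 1.82 × 10⁻⁴ + 2.214 × 10⁻⁴ = 4.034 × 10⁻⁴, so Δρ ≈ 0.4143 kg m⁻³.
N² = (g/ρ₀)·Δρ/Δz = g·(Δρ/ρ₀)/Δz = 9.8 × 4.034 × 10⁻⁴ / 34 = 1.1627 × 10⁻⁴ s⁻².
N = √(1.1627 × 10⁻⁴) = 0.010783 rad s⁻¹ → T = 2π/N = 582.69 s = 9.7115 min ≈ 9.71 min.

9.71 min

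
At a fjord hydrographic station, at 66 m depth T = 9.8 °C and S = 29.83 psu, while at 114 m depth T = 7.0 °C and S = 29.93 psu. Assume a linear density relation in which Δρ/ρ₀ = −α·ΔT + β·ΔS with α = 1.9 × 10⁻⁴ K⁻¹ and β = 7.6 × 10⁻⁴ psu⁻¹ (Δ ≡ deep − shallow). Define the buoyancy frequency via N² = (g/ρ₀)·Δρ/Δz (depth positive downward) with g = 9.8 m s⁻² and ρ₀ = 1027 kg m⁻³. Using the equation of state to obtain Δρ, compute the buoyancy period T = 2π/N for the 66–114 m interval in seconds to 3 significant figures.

564 s

ΔT = -2.8 K, ΔS = +0.10 psu (deep − shallow).
Δρ/ρ₀ = −αΔT + βΔS = 5.32 × 10⁻⁴ + 7.60 × 10⁻⁵ = 6.08 × 10⁻⁴, so Δρ ≈ 0.6244 kg m⁻³.
N² = (g/ρ₀)·Δρ/Δz = g·(Δρ/ρ₀)/Δz = 9.8 × 6.08 × 10⁻⁴ / 48 = 1.2413 × 10⁻⁴ s⁻².
N = √(1.2413 × 10⁻⁴) = 0.011141 rad s⁻¹ → T = 2π/N = 563.97 s ≈ 564 s.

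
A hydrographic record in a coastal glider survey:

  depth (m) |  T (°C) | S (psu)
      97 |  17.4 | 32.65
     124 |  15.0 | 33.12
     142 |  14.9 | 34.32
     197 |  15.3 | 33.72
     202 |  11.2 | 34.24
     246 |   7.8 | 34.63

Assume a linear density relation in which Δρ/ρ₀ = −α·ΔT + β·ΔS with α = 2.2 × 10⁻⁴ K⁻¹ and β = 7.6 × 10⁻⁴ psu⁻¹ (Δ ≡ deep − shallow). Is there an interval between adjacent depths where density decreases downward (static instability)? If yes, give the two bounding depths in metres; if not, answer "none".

142–197 m

Evaluate Δρ/ρ₀ = −αΔT + βΔS across each adjacent pair:
  97–124 m: −αΔT+βΔS = −(2.2 × 10⁻⁴)(-2.4)+(7.6 × 10⁻⁴)(+0.47) = 8.9 × 10⁻⁴ → stable
  124–142 m: −αΔT+βΔS = −(2.2 × 10⁻⁴)(-0.1)+(7.6 × 10⁻⁴)(+1.20) = 9.3 × 10⁻⁴ → stable
  142–197 m: −αΔT+βΔS = −(2.2 × 10⁻⁴)(+0.4)+(7.6 × 10⁻⁴)(-0.60) = -5.4 × 10⁻⁴ → UNSTABLE
  197–202 m: −αΔT+βΔS = −(2.2 × 10⁻⁴)(-4.1)+(7.6 × 10⁻⁴)(+0.52) = 1.3 × 10⁻³ → stable
  202–246 m: −αΔT+βΔS = −(2.2 × 10⁻⁴)(-3.4)+(7.6 × 10⁻⁴)(+0.39) = 1.0 × 10⁻³ → stable
The 142–197 m interval has Δρ < 0: lighter water underlies denser water.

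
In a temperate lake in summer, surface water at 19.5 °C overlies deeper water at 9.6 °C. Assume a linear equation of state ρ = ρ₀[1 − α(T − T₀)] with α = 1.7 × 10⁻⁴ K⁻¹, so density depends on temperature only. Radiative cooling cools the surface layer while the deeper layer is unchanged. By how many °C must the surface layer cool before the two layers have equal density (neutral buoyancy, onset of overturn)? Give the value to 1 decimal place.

With temperature the only control, equal density requires T_surf′ = T_deep.
T_surf′ = 9.6 °C.
Cooling required: 19.5 − 9.6 = 9.9 °C.

9.9 °C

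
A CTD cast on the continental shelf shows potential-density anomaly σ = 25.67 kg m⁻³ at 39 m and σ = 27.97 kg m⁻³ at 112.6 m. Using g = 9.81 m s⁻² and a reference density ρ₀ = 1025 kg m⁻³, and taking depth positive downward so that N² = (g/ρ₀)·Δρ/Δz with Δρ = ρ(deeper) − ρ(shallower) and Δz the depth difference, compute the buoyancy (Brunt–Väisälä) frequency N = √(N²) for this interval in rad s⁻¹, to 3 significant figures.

0.0173 rad s⁻¹

Δρ = 1027.97 − 1025.67 = 2.30 kg m⁻³ over Δz = 112.6 − 39 = 73.6 m.
N² = (9.81/1025) × (2.30/73.6) = 2.9909 × 10⁻⁴ s⁻².
N = √(2.9909 × 10⁻⁴) = 0.017294 rad s⁻¹ ≈ 0.0173 rad s⁻¹.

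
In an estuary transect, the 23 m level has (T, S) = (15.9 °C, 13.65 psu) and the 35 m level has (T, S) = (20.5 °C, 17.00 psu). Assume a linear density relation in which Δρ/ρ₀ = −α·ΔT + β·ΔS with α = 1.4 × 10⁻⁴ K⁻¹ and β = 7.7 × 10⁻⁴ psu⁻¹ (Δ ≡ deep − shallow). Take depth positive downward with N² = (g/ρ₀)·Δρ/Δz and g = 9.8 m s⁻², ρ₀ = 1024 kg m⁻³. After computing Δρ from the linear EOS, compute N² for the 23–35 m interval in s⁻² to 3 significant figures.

ΔT = +4.6 K, ΔS = +3.35 psu (deep − shallow).
Δρ/ρ₀ = −αΔT + βΔS = -6.44 × 10⁻⁴ + 2.5795 × 10⁻³ = 1.9355 × 10⁻³, so Δρ ≈ 1.982 kg m⁻³.
N² = (g/ρ₀)·Δρ/Δz = g·(Δρ/ρ₀)/Δz = 9.8 × 1.9355 × 10⁻³ / 12 = 1.5807 × 10⁻³ s⁻² ≈ 1.58 × 10⁻³ s⁻².

1.58 × 10⁻³ s⁻²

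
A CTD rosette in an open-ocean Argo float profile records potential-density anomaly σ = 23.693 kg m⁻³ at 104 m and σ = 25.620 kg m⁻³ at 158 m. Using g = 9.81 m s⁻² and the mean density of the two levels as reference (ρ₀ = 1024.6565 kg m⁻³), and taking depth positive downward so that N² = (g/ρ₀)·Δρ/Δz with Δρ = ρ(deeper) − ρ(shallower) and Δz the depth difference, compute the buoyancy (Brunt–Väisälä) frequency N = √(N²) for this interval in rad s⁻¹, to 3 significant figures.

Δρ = 1025.620 − 1023.693 = 1.927 kg m⁻³ over Δz = 158 − 104 = 54 m.
N² = (9.81/1024.6565) × (1.927/54) = 3.4165 × 10⁻⁴ s⁻².
N = √(3.4165 × 10⁻⁴) = 0.018484 rad s⁻¹ ≈ 0.0185 rad s⁻¹.

0.0185 rad s⁻¹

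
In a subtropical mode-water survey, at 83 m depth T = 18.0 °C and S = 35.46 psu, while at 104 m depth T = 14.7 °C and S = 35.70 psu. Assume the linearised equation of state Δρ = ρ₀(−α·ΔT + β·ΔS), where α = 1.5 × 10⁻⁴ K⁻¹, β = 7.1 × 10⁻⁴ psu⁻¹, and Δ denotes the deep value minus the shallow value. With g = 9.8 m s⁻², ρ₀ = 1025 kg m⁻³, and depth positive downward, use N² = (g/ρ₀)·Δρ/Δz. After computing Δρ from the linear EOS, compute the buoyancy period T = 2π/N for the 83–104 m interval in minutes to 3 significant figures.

5.94 min

ΔT = -3.3 K, ΔS = +0.24 psu (deep − shallow).
Δρ/ρ₀ = −αΔT + βΔS = 4.95 × 10⁻⁴ + 1.704 × 10⁻⁴ = 6.654 × 10⁻⁴, so Δρ ≈ 0.6820 kg m⁻³.
N² = (g/ρ₀)·Δρ/Δz = g·(Δρ/ρ₀)/Δz = 9.8 × 6.654 × 10⁻⁴ / 21 = 3.1052 × 10⁻⁴ s⁻².
N = √(3.1052 × 10⁻⁴) = 0.017622 rad s⁻¹ → T = 2π/N = 356.55 s = 5.9425 min ≈ 5.94 min.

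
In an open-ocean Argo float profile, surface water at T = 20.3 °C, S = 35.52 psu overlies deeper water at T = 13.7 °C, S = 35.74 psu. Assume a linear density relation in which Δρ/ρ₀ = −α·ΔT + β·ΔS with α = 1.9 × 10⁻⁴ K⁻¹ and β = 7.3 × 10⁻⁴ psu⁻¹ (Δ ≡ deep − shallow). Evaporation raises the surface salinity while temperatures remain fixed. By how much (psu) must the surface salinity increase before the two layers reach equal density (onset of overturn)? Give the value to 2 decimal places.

Neutral buoyancy requires −α(T_deep − T_surf) + β(S_deep − S_surf′) = 0.
S_surf′ = S_deep − (α/β)·ΔT = 35.74 − (1.9 × 10⁻⁴/7.3 × 10⁻⁴)·(-6.6) = 37.4578 psu.
Increase required: 37.4578 − 35.52 = 1.9378 psu.

1.94 psu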